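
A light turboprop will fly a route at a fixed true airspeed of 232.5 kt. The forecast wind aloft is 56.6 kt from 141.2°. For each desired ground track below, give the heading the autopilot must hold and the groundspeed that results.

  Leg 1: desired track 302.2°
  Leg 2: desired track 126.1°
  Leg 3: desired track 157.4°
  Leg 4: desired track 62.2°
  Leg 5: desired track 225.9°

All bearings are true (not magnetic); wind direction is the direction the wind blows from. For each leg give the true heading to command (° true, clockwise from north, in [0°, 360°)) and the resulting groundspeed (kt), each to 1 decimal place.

Leg 1: heading=297.7°, groundspeed=285.3 kt
Leg 2: heading=129.7°, groundspeed=177.4 kt
Leg 3: heading=153.5°, groundspeed=177.6 kt
Leg 4: heading=76.0°, groundspeed=215.0 kt
Leg 5: heading=211.9°, groundspeed=220.3 kt

Leg 1: desired track 302.2°; wind correction -4.5° → command heading 297.7°, groundspeed 285.3 kt
Leg 2: desired track 126.1°; wind correction +3.6° → command heading 129.7°, groundspeed 177.4 kt
Leg 3: desired track 157.4°; wind correction -3.9° → command heading 153.5°, groundspeed 177.6 kt
Leg 4: desired track 62.2°; wind correction +13.8° → command heading 76.0°, groundspeed 215.0 kt
Leg 5: desired track 225.9°; wind correction -14.0° → command heading 211.9°, groundspeed 220.3 kt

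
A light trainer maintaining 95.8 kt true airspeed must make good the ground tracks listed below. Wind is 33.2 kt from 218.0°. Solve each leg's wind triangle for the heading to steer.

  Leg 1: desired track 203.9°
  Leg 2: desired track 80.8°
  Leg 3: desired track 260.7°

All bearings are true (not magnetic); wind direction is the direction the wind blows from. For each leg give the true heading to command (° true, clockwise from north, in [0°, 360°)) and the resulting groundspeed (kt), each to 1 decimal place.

Leg 1: heading=208.7°, groundspeed=63.3 kt
Leg 2: heading=94.4°, groundspeed=117.5 kt
Leg 3: heading=247.1°, groundspeed=68.7 kt

Leg 1: desired track 203.9°; wind correction +4.8° → command heading 208.7°, groundspeed 63.3 kt
Leg 2: desired track 80.8°; wind correction +13.6° → command heading 94.4°, groundspeed 117.5 kt
Leg 3: desired track 260.7°; wind correction -13.6° → command heading 247.1°, groundspeed 68.7 kt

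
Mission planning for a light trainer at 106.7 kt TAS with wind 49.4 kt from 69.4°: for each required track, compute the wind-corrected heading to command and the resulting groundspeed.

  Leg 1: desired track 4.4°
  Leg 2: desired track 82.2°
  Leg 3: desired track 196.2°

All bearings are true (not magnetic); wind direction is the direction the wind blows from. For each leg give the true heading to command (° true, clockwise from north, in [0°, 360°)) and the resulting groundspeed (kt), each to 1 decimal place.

Leg 1: heading=29.2°, groundspeed=76.0 kt
Leg 2: heading=76.3°, groundspeed=58.0 kt
Leg 3: heading=174.4°, groundspeed=128.7 kt

Leg 1: desired track 4.4°; wind correction +24.8° → command heading 29.2°, groundspeed 76.0 kt
Leg 2: desired track 82.2°; wind correction -5.9° → command heading 76.3°, groundspeed 58.0 kt
Leg 3: desired track 196.2°; wind correction -21.8° → command heading 174.4°, groundspeed 128.7 kt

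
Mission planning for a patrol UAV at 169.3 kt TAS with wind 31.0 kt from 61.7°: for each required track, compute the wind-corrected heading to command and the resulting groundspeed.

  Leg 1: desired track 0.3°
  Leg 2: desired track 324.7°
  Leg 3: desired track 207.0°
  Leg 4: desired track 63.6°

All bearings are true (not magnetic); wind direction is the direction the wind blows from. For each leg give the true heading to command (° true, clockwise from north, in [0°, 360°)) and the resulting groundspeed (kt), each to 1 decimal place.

Leg 1: heading=9.6°, groundspeed=152.3 kt
Leg 2: heading=335.2°, groundspeed=170.3 kt
Leg 3: heading=201.0°, groundspeed=193.9 kt
Leg 4: heading=63.3°, groundspeed=138.3 kt

Leg 1: desired track 0.3°; wind correction +9.3° → command heading 9.6°, groundspeed 152.3 kt
Leg 2: desired track 324.7°; wind correction +10.5° → command heading 335.2°, groundspeed 170.3 kt
Leg 3: desired track 207.0°; wind correction -6.0° → command heading 201.0°, groundspeed 193.9 kt
Leg 4: desired track 63.6°; wind correction -0.3° → command heading 63.3°, groundspeed 138.3 kt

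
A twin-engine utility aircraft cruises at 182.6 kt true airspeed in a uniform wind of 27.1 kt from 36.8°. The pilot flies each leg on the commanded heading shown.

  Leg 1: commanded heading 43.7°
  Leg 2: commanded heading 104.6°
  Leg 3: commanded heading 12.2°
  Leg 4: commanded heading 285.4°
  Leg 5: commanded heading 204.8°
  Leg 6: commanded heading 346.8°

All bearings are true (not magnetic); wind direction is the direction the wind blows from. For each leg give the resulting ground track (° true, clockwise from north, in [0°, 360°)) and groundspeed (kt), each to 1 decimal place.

Leg 1: heading 43.7°; drift +1.2° → track 44.9°, groundspeed 155.7 kt
Leg 2: heading 104.6°; drift +8.3° → track 112.9°, groundspeed 174.2 kt
Leg 3: heading 12.2°; drift -4.1° → track 8.1°, groundspeed 158.4 kt
Leg 4: heading 285.4°; drift -7.5° → track 277.9°, groundspeed 194.1 kt
Leg 5: heading 204.8°; drift +1.5° → track 206.3°, groundspeed 209.2 kt
Leg 6: heading 346.8°; drift -7.2° → track 339.6°, groundspeed 166.5 kt

Leg 1: track=44.9°, groundspeed=155.7 kt
Leg 2: track=112.9°, groundspeed=174.2 kt
Leg 3: track=8.1°, groundspeed=158.4 kt
Leg 4: track=277.9°, groundspeed=194.1 kt
Leg 5: track=206.3°, groundspeed=209.2 kt
Leg 6: track=339.6°, groundspeed=166.5 kt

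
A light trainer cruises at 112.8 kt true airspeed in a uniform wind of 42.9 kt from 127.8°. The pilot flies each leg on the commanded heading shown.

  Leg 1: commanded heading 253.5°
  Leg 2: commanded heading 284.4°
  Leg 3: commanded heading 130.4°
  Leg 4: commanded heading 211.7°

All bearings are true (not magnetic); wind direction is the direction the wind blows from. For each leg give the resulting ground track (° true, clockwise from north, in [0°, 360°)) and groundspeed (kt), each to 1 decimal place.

Leg 1: heading 253.5°; drift +14.2° → track 267.7°, groundspeed 142.2 kt
Leg 2: heading 284.4°; drift +6.4° → track 290.8°, groundspeed 153.1 kt
Leg 3: heading 130.4°; drift +1.6° → track 132.0°, groundspeed 70.0 kt
Leg 4: heading 211.7°; drift +21.5° → track 233.2°, groundspeed 116.3 kt

Leg 1: track=267.7°, groundspeed=142.2 kt
Leg 2: track=290.8°, groundspeed=153.1 kt
Leg 3: track=132.0°, groundspeed=70.0 kt
Leg 4: track=233.2°, groundspeed=116.3 kt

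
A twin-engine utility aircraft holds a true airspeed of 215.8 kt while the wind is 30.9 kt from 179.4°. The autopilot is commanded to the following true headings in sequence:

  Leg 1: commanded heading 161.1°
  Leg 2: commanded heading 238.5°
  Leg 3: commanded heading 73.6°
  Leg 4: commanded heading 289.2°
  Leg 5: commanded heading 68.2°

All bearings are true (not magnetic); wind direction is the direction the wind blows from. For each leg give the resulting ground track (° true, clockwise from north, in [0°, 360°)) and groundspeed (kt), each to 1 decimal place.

Leg 1: track=158.1°, groundspeed=186.7 kt
Leg 2: track=246.1°, groundspeed=201.7 kt
Leg 3: track=66.0°, groundspeed=226.2 kt
Leg 4: track=296.5°, groundspeed=228.1 kt
Leg 5: track=61.0°, groundspeed=228.8 kt

Leg 1: heading 161.1°; drift -3.0° → track 158.1°, groundspeed 186.7 kt
Leg 2: heading 238.5°; drift +7.6° → track 246.1°, groundspeed 201.7 kt
Leg 3: heading 73.6°; drift -7.6° → track 66.0°, groundspeed 226.2 kt
Leg 4: heading 289.2°; drift +7.3° → track 296.5°, groundspeed 228.1 kt
Leg 5: heading 68.2°; drift -7.2° → track 61.0°, groundspeed 228.8 kt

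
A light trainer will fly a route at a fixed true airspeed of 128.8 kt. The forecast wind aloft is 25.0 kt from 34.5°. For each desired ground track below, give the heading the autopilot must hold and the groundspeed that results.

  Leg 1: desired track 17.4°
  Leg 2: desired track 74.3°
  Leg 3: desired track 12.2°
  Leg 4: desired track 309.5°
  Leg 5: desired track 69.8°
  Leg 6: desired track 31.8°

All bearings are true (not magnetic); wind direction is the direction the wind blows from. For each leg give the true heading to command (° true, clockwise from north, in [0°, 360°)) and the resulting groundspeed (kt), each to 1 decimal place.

Leg 1: heading=20.7°, groundspeed=104.7 kt
Leg 2: heading=67.2°, groundspeed=108.6 kt
Leg 3: heading=16.4°, groundspeed=105.3 kt
Leg 4: heading=320.6°, groundspeed=124.2 kt
Leg 5: heading=63.4°, groundspeed=107.6 kt
Leg 6: heading=32.3°, groundspeed=103.8 kt

Leg 1: desired track 17.4°; wind correction +3.3° → command heading 20.7°, groundspeed 104.7 kt
Leg 2: desired track 74.3°; wind correction -7.1° → command heading 67.2°, groundspeed 108.6 kt
Leg 3: desired track 12.2°; wind correction +4.2° → command heading 16.4°, groundspeed 105.3 kt
Leg 4: desired track 309.5°; wind correction +11.1° → command heading 320.6°, groundspeed 124.2 kt
Leg 5: desired track 69.8°; wind correction -6.4° → command heading 63.4°, groundspeed 107.6 kt
Leg 6: desired track 31.8°; wind correction +0.5° → command heading 32.3°, groundspeed 103.8 kt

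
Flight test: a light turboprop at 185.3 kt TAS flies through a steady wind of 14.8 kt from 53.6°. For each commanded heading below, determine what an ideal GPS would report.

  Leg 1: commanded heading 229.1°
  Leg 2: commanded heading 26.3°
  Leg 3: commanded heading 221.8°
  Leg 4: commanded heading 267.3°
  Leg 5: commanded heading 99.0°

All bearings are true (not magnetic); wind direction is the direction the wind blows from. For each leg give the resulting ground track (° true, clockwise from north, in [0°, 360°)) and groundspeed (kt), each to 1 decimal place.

Leg 1: heading 229.1°; drift +0.3° → track 229.4°, groundspeed 200.1 kt
Leg 2: heading 26.3°; drift -2.3° → track 24.0°, groundspeed 172.3 kt
Leg 3: heading 221.8°; drift +0.9° → track 222.7°, groundspeed 199.8 kt
Leg 4: heading 267.3°; drift -2.4° → track 264.9°, groundspeed 197.8 kt
Leg 5: heading 99.0°; drift +3.4° → track 102.4°, groundspeed 175.2 kt

Leg 1: track=229.4°, groundspeed=200.1 kt
Leg 2: track=24.0°, groundspeed=172.3 kt
Leg 3: track=222.7°, groundspeed=199.8 kt
Leg 4: track=264.9°, groundspeed=197.8 kt
Leg 5: track=102.4°, groundspeed=175.2 kt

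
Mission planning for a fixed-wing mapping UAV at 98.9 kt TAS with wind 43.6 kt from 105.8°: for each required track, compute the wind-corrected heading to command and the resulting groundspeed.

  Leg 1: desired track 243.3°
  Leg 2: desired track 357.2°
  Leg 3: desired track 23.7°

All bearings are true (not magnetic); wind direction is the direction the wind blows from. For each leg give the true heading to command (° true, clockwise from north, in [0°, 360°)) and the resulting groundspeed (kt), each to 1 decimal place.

Leg 1: heading=226.0°, groundspeed=126.6 kt
Leg 2: heading=21.9°, groundspeed=103.8 kt
Leg 3: heading=49.6°, groundspeed=83.0 kt

Leg 1: desired track 243.3°; wind correction -17.3° → command heading 226.0°, groundspeed 126.6 kt
Leg 2: desired track 357.2°; wind correction +24.7° → command heading 21.9°, groundspeed 103.8 kt
Leg 3: desired track 23.7°; wind correction +25.9° → command heading 49.6°, groundspeed 83.0 kt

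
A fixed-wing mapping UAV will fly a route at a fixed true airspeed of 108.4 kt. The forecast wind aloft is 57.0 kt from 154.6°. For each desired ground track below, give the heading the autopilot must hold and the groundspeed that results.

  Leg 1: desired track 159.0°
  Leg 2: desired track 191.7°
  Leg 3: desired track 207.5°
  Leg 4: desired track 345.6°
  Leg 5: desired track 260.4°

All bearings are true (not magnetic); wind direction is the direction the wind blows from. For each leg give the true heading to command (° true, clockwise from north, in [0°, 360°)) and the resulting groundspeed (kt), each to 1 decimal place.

Leg 1: heading=156.7°, groundspeed=51.5 kt
Leg 2: heading=173.2°, groundspeed=57.3 kt
Leg 3: heading=182.7°, groundspeed=64.0 kt
Leg 4: heading=351.4°, groundspeed=163.8 kt
Leg 5: heading=230.0°, groundspeed=109.0 kt

Leg 1: desired track 159.0°; wind correction -2.3° → command heading 156.7°, groundspeed 51.5 kt
Leg 2: desired track 191.7°; wind correction -18.5° → command heading 173.2°, groundspeed 57.3 kt
Leg 3: desired track 207.5°; wind correction -24.8° → command heading 182.7°, groundspeed 64.0 kt
Leg 4: desired track 345.6°; wind correction +5.8° → command heading 351.4°, groundspeed 163.8 kt
Leg 5: desired track 260.4°; wind correction -30.4° → command heading 230.0°, groundspeed 109.0 kt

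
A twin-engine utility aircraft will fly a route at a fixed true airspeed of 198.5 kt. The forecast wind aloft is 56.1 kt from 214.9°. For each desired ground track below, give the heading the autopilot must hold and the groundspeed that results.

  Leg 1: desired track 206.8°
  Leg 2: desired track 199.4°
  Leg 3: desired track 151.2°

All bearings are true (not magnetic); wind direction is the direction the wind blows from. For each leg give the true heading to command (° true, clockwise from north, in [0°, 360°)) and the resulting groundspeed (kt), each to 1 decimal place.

Leg 1: heading=209.1°, groundspeed=142.8 kt
Leg 2: heading=203.7°, groundspeed=143.9 kt
Leg 3: heading=165.9°, groundspeed=167.2 kt

Leg 1: desired track 206.8°; wind correction +2.3° → command heading 209.1°, groundspeed 142.8 kt
Leg 2: desired track 199.4°; wind correction +4.3° → command heading 203.7°, groundspeed 143.9 kt
Leg 3: desired track 151.2°; wind correction +14.7° → command heading 165.9°, groundspeed 167.2 kt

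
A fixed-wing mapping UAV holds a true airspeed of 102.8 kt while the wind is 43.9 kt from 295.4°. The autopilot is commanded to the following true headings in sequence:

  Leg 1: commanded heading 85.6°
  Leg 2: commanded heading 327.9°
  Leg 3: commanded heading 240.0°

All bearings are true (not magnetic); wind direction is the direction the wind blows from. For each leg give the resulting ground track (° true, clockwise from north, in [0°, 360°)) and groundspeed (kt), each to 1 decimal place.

Leg 1: track=94.4°, groundspeed=142.6 kt
Leg 2: track=347.6°, groundspeed=69.9 kt
Leg 3: track=215.1°, groundspeed=85.8 kt

Leg 1: heading 85.6°; drift +8.8° → track 94.4°, groundspeed 142.6 kt
Leg 2: heading 327.9°; drift +19.7° → track 347.6°, groundspeed 69.9 kt
Leg 3: heading 240.0°; drift -24.9° → track 215.1°, groundspeed 85.8 kt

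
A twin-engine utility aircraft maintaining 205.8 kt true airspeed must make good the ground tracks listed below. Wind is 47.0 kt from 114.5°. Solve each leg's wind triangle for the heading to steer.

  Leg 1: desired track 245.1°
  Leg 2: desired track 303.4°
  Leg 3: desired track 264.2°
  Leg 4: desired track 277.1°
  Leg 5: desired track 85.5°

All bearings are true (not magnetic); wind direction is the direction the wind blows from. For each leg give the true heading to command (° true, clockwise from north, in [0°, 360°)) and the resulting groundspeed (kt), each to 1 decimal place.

Leg 1: heading=235.1°, groundspeed=233.3 kt
Leg 2: heading=305.4°, groundspeed=252.1 kt
Leg 3: heading=257.6°, groundspeed=245.0 kt
Leg 4: heading=273.2°, groundspeed=250.2 kt
Leg 5: heading=91.9°, groundspeed=163.4 kt

Leg 1: desired track 245.1°; wind correction -10.0° → command heading 235.1°, groundspeed 233.3 kt
Leg 2: desired track 303.4°; wind correction +2.0° → command heading 305.4°, groundspeed 252.1 kt
Leg 3: desired track 264.2°; wind correction -6.6° → command heading 257.6°, groundspeed 245.0 kt
Leg 4: desired track 277.1°; wind correction -3.9° → command heading 273.2°, groundspeed 250.2 kt
Leg 5: desired track 85.5°; wind correction +6.4° → command heading 91.9°, groundspeed 163.4 kt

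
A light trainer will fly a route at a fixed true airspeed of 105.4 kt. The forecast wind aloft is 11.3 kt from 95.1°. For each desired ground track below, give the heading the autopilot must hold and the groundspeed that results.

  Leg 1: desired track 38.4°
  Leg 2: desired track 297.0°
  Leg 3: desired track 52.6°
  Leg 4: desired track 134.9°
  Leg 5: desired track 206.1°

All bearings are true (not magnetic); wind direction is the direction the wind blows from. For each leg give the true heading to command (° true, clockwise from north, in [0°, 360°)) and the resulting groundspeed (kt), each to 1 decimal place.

Leg 1: desired track 38.4°; wind correction +5.1° → command heading 43.5°, groundspeed 98.8 kt
Leg 2: desired track 297.0°; wind correction +2.3° → command heading 299.3°, groundspeed 115.8 kt
Leg 3: desired track 52.6°; wind correction +4.2° → command heading 56.8°, groundspeed 96.8 kt
Leg 4: desired track 134.9°; wind correction -3.9° → command heading 131.0°, groundspeed 96.5 kt
Leg 5: desired track 206.1°; wind correction -5.7° → command heading 200.4°, groundspeed 108.9 kt

Leg 1: heading=43.5°, groundspeed=98.8 kt
Leg 2: heading=299.3°, groundspeed=115.8 kt
Leg 3: heading=56.8°, groundspeed=96.8 kt
Leg 4: heading=131.0°, groundspeed=96.5 kt
Leg 5: heading=200.4°, groundspeed=108.9 kt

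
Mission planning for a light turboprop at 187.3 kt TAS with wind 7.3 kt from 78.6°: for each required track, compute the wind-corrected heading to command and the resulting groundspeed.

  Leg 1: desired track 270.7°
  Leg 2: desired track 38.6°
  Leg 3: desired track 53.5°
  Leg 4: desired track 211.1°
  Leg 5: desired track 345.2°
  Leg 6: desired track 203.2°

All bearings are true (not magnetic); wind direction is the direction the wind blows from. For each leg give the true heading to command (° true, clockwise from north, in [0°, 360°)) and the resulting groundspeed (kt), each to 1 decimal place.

Leg 1: desired track 270.7°; wind correction +0.5° → command heading 271.2°, groundspeed 194.4 kt
Leg 2: desired track 38.6°; wind correction +1.4° → command heading 40.0°, groundspeed 181.6 kt
Leg 3: desired track 53.5°; wind correction +0.9° → command heading 54.4°, groundspeed 180.7 kt
Leg 4: desired track 211.1°; wind correction -1.6° → command heading 209.5°, groundspeed 192.2 kt
Leg 5: desired track 345.2°; wind correction +2.2° → command heading 347.4°, groundspeed 187.6 kt
Leg 6: desired track 203.2°; wind correction -1.8° → command heading 201.4°, groundspeed 191.3 kt

Leg 1: heading=271.2°, groundspeed=194.4 kt
Leg 2: heading=40.0°, groundspeed=181.6 kt
Leg 3: heading=54.4°, groundspeed=180.7 kt
Leg 4: heading=209.5°, groundspeed=192.2 kt
Leg 5: heading=347.4°, groundspeed=187.6 kt
Leg 6: heading=201.4°, groundspeed=191.3 kt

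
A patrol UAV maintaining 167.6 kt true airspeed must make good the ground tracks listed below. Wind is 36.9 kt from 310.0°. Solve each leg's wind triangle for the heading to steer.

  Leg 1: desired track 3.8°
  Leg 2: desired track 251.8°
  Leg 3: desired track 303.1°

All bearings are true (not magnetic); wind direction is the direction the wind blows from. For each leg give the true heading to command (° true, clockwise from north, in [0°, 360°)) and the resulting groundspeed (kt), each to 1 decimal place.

Leg 1: heading=353.6°, groundspeed=143.1 kt
Leg 2: heading=262.6°, groundspeed=145.2 kt
Leg 3: heading=304.6°, groundspeed=130.9 kt

Leg 1: desired track 3.8°; wind correction -10.2° → command heading 353.6°, groundspeed 143.1 kt
Leg 2: desired track 251.8°; wind correction +10.8° → command heading 262.6°, groundspeed 145.2 kt
Leg 3: desired track 303.1°; wind correction +1.5° → command heading 304.6°, groundspeed 130.9 kt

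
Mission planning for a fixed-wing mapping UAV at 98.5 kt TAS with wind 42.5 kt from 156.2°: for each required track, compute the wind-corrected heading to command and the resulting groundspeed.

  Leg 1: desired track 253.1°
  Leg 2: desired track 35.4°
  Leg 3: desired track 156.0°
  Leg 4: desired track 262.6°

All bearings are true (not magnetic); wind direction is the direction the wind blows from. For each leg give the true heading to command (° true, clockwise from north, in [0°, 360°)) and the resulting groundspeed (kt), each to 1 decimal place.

Leg 1: desired track 253.1°; wind correction -25.4° → command heading 227.7°, groundspeed 94.1 kt
Leg 2: desired track 35.4°; wind correction +21.8° → command heading 57.2°, groundspeed 113.2 kt
Leg 3: desired track 156.0°; wind correction +0.1° → command heading 156.1°, groundspeed 56.0 kt
Leg 4: desired track 262.6°; wind correction -24.5° → command heading 238.1°, groundspeed 101.7 kt

Leg 1: heading=227.7°, groundspeed=94.1 kt
Leg 2: heading=57.2°, groundspeed=113.2 kt
Leg 3: heading=156.1°, groundspeed=56.0 kt
Leg 4: heading=238.1°, groundspeed=101.7 kt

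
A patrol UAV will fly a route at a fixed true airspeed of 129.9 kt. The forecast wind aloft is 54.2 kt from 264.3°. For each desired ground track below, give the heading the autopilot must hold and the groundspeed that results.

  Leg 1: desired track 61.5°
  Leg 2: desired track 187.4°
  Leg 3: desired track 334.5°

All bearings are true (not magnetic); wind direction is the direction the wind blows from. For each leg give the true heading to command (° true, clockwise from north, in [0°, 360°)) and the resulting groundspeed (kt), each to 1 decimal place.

Leg 1: desired track 61.5°; wind correction -9.3° → command heading 52.2°, groundspeed 178.2 kt
Leg 2: desired track 187.4°; wind correction +24.0° → command heading 211.4°, groundspeed 106.4 kt
Leg 3: desired track 334.5°; wind correction -23.1° → command heading 311.4°, groundspeed 101.1 kt

Leg 1: heading=52.2°, groundspeed=178.2 kt
Leg 2: heading=211.4°, groundspeed=106.4 kt
Leg 3: heading=311.4°, groundspeed=101.1 kt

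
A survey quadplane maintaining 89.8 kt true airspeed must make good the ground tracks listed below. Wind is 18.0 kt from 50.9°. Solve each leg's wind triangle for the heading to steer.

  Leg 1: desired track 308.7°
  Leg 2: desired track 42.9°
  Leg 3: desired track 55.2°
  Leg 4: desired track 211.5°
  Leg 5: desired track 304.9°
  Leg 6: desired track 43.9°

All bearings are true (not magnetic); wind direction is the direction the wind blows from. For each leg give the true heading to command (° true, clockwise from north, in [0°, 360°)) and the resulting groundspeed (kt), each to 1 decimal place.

Leg 1: desired track 308.7°; wind correction +11.3° → command heading 320.0°, groundspeed 91.9 kt
Leg 2: desired track 42.9°; wind correction +1.6° → command heading 44.5°, groundspeed 71.9 kt
Leg 3: desired track 55.2°; wind correction -0.9° → command heading 54.3°, groundspeed 71.8 kt
Leg 4: desired track 211.5°; wind correction -3.8° → command heading 207.7°, groundspeed 106.6 kt
Leg 5: desired track 304.9°; wind correction +11.1° → command heading 316.0°, groundspeed 93.1 kt
Leg 6: desired track 43.9°; wind correction +1.4° → command heading 45.3°, groundspeed 71.9 kt

Leg 1: heading=320.0°, groundspeed=91.9 kt
Leg 2: heading=44.5°, groundspeed=71.9 kt
Leg 3: heading=54.3°, groundspeed=71.8 kt
Leg 4: heading=207.7°, groundspeed=106.6 kt
Leg 5: heading=316.0°, groundspeed=93.1 kt
Leg 6: heading=45.3°, groundspeed=71.9 kt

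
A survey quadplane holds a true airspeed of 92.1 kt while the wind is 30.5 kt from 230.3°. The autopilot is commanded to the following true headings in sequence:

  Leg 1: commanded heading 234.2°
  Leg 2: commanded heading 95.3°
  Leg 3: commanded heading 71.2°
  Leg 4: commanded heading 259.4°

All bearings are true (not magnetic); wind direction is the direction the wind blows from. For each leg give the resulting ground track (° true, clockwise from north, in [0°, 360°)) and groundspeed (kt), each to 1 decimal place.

Leg 1: heading 234.2°; drift +1.9° → track 236.1°, groundspeed 61.7 kt
Leg 2: heading 95.3°; drift -10.7° → track 84.6°, groundspeed 115.7 kt
Leg 3: heading 71.2°; drift -5.2° → track 66.0°, groundspeed 121.1 kt
Leg 4: heading 259.4°; drift +12.8° → track 272.2°, groundspeed 67.1 kt

Leg 1: track=236.1°, groundspeed=61.7 kt
Leg 2: track=84.6°, groundspeed=115.7 kt
Leg 3: track=66.0°, groundspeed=121.1 kt
Leg 4: track=272.2°, groundspeed=67.1 kt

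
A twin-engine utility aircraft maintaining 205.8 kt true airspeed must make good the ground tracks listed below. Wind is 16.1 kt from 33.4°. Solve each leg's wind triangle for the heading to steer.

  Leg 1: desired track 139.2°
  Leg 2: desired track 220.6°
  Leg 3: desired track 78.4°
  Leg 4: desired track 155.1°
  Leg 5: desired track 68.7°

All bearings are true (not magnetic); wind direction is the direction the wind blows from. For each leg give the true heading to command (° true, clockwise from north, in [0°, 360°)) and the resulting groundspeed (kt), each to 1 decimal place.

Leg 1: desired track 139.2°; wind correction -4.3° → command heading 134.9°, groundspeed 209.6 kt
Leg 2: desired track 220.6°; wind correction +0.6° → command heading 221.2°, groundspeed 221.8 kt
Leg 3: desired track 78.4°; wind correction -3.2° → command heading 75.2°, groundspeed 194.1 kt
Leg 4: desired track 155.1°; wind correction -3.8° → command heading 151.3°, groundspeed 213.8 kt
Leg 5: desired track 68.7°; wind correction -2.6° → command heading 66.1°, groundspeed 192.4 kt

Leg 1: heading=134.9°, groundspeed=209.6 kt
Leg 2: heading=221.2°, groundspeed=221.8 kt
Leg 3: heading=75.2°, groundspeed=194.1 kt
Leg 4: heading=151.3°, groundspeed=213.8 kt
Leg 5: heading=66.1°, groundspeed=192.4 kt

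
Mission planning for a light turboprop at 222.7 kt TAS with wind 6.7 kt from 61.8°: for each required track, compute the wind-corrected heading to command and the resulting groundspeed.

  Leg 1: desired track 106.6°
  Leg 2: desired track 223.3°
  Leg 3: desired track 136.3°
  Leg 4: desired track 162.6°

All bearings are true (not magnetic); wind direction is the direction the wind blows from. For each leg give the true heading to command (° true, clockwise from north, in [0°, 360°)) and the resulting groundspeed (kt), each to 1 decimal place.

Leg 1: heading=105.4°, groundspeed=217.9 kt
Leg 2: heading=222.8°, groundspeed=229.0 kt
Leg 3: heading=134.6°, groundspeed=220.8 kt
Leg 4: heading=160.9°, groundspeed=223.9 kt

Leg 1: desired track 106.6°; wind correction -1.2° → command heading 105.4°, groundspeed 217.9 kt
Leg 2: desired track 223.3°; wind correction -0.5° → command heading 222.8°, groundspeed 229.0 kt
Leg 3: desired track 136.3°; wind correction -1.7° → command heading 134.6°, groundspeed 220.8 kt
Leg 4: desired track 162.6°; wind correction -1.7° → command heading 160.9°, groundspeed 223.9 kt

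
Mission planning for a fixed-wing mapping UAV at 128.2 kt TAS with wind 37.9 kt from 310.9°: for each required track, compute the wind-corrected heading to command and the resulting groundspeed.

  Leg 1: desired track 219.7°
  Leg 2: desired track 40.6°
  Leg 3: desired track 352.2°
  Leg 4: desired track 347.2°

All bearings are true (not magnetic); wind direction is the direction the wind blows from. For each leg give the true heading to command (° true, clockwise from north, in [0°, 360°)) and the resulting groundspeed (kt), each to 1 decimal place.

Leg 1: desired track 219.7°; wind correction +17.2° → command heading 236.9°, groundspeed 123.3 kt
Leg 2: desired track 40.6°; wind correction -17.2° → command heading 23.4°, groundspeed 122.3 kt
Leg 3: desired track 352.2°; wind correction -11.3° → command heading 340.9°, groundspeed 97.3 kt
Leg 4: desired track 347.2°; wind correction -10.1° → command heading 337.1°, groundspeed 95.7 kt

Leg 1: heading=236.9°, groundspeed=123.3 kt
Leg 2: heading=23.4°, groundspeed=122.3 kt
Leg 3: heading=340.9°, groundspeed=97.3 kt
Leg 4: heading=337.1°, groundspeed=95.7 kt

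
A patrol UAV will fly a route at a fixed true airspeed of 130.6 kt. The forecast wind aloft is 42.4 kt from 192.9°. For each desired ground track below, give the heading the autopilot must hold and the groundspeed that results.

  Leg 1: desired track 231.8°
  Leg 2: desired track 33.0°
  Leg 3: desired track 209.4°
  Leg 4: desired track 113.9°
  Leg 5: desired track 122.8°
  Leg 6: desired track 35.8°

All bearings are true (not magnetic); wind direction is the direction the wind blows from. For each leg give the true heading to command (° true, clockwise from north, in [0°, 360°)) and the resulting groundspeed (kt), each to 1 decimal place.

Leg 1: heading=220.0°, groundspeed=94.9 kt
Leg 2: heading=39.4°, groundspeed=169.6 kt
Leg 3: heading=204.1°, groundspeed=89.4 kt
Leg 4: heading=132.5°, groundspeed=115.7 kt
Leg 5: heading=140.6°, groundspeed=109.9 kt
Leg 6: heading=43.1°, groundspeed=168.6 kt

Leg 1: desired track 231.8°; wind correction -11.8° → command heading 220.0°, groundspeed 94.9 kt
Leg 2: desired track 33.0°; wind correction +6.4° → command heading 39.4°, groundspeed 169.6 kt
Leg 3: desired track 209.4°; wind correction -5.3° → command heading 204.1°, groundspeed 89.4 kt
Leg 4: desired track 113.9°; wind correction +18.6° → command heading 132.5°, groundspeed 115.7 kt
Leg 5: desired track 122.8°; wind correction +17.8° → command heading 140.6°, groundspeed 109.9 kt
Leg 6: desired track 35.8°; wind correction +7.3° → command heading 43.1°, groundspeed 168.6 kt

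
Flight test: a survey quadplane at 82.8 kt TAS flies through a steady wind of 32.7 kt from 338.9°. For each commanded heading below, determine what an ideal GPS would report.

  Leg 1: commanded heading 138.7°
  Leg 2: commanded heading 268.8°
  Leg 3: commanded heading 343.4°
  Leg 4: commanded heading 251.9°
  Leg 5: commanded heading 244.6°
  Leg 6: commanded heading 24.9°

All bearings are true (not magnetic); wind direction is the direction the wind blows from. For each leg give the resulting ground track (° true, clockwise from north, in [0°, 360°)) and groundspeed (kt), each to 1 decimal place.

Leg 1: heading 138.7°; drift +5.7° → track 144.4°, groundspeed 114.0 kt
Leg 2: heading 268.8°; drift -23.2° → track 245.6°, groundspeed 78.0 kt
Leg 3: heading 343.4°; drift +2.9° → track 346.3°, groundspeed 50.3 kt
Leg 4: heading 251.9°; drift -21.9° → track 230.0°, groundspeed 87.4 kt
Leg 5: heading 244.6°; drift -20.9° → track 223.7°, groundspeed 91.3 kt
Leg 6: heading 24.9°; drift +21.4° → track 46.3°, groundspeed 64.5 kt

Leg 1: track=144.4°, groundspeed=114.0 kt
Leg 2: track=245.6°, groundspeed=78.0 kt
Leg 3: track=346.3°, groundspeed=50.3 kt
Leg 4: track=230.0°, groundspeed=87.4 kt
Leg 5: track=223.7°, groundspeed=91.3 kt
Leg 6: track=46.3°, groundspeed=64.5 kt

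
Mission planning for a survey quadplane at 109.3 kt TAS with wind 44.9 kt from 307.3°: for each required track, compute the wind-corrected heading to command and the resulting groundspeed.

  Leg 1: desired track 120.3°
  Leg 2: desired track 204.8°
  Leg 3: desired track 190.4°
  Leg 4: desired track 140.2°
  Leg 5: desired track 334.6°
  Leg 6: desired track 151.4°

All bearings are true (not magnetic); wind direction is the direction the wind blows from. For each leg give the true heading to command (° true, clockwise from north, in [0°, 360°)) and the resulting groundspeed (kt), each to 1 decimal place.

Leg 1: desired track 120.3°; wind correction -2.9° → command heading 117.4°, groundspeed 153.7 kt
Leg 2: desired track 204.8°; wind correction +23.6° → command heading 228.4°, groundspeed 109.8 kt
Leg 3: desired track 190.4°; wind correction +21.5° → command heading 211.9°, groundspeed 122.0 kt
Leg 4: desired track 140.2°; wind correction +5.3° → command heading 145.5°, groundspeed 152.6 kt
Leg 5: desired track 334.6°; wind correction -10.9° → command heading 323.7°, groundspeed 67.4 kt
Leg 6: desired track 151.4°; wind correction +9.7° → command heading 161.1°, groundspeed 148.7 kt

Leg 1: heading=117.4°, groundspeed=153.7 kt
Leg 2: heading=228.4°, groundspeed=109.8 kt
Leg 3: heading=211.9°, groundspeed=122.0 kt
Leg 4: heading=145.5°, groundspeed=152.6 kt
Leg 5: heading=323.7°, groundspeed=67.4 kt
Leg 6: heading=161.1°, groundspeed=148.7 kt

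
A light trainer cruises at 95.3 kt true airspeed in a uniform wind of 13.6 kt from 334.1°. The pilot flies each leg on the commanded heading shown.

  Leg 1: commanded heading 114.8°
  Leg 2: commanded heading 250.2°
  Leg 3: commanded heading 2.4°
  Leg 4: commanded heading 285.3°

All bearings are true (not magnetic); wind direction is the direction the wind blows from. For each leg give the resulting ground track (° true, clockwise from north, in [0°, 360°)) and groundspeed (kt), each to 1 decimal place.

Leg 1: heading 114.8°; drift +4.7° → track 119.5°, groundspeed 106.2 kt
Leg 2: heading 250.2°; drift -8.2° → track 242.0°, groundspeed 94.8 kt
Leg 3: heading 2.4°; drift +4.4° → track 6.8°, groundspeed 83.6 kt
Leg 4: heading 285.3°; drift -6.8° → track 278.5°, groundspeed 86.9 kt

Leg 1: track=119.5°, groundspeed=106.2 kt
Leg 2: track=242.0°, groundspeed=94.8 kt
Leg 3: track=6.8°, groundspeed=83.6 kt
Leg 4: track=278.5°, groundspeed=86.9 kt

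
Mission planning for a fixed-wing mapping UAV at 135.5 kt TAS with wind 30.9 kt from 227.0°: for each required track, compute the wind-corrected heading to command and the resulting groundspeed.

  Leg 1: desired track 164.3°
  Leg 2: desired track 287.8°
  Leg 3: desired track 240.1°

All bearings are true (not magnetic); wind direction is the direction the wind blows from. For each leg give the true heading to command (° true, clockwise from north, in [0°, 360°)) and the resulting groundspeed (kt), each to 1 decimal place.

Leg 1: desired track 164.3°; wind correction +11.7° → command heading 176.0°, groundspeed 118.5 kt
Leg 2: desired track 287.8°; wind correction -11.5° → command heading 276.3°, groundspeed 117.7 kt
Leg 3: desired track 240.1°; wind correction -3.0° → command heading 237.1°, groundspeed 105.2 kt

Leg 1: heading=176.0°, groundspeed=118.5 kt
Leg 2: heading=276.3°, groundspeed=117.7 kt
Leg 3: heading=237.1°, groundspeed=105.2 kt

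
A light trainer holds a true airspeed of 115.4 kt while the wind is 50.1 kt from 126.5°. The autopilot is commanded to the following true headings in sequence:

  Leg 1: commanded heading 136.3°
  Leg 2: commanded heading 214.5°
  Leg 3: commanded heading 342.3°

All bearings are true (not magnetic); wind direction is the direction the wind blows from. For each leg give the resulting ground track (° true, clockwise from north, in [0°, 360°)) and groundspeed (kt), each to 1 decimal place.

Leg 1: track=143.7°, groundspeed=66.6 kt
Leg 2: track=238.3°, groundspeed=124.2 kt
Leg 3: track=331.7°, groundspeed=158.8 kt

Leg 1: heading 136.3°; drift +7.4° → track 143.7°, groundspeed 66.6 kt
Leg 2: heading 214.5°; drift +23.8° → track 238.3°, groundspeed 124.2 kt
Leg 3: heading 342.3°; drift -10.6° → track 331.7°, groundspeed 158.8 kt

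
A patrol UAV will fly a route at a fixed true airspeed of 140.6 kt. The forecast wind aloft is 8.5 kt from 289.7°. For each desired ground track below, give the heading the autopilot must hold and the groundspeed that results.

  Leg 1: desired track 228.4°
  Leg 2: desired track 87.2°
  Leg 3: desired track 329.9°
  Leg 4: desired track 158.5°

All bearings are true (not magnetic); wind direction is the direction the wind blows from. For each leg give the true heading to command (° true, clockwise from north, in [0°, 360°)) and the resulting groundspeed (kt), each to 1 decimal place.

Leg 1: desired track 228.4°; wind correction +3.0° → command heading 231.4°, groundspeed 136.3 kt
Leg 2: desired track 87.2°; wind correction -1.3° → command heading 85.9°, groundspeed 148.4 kt
Leg 3: desired track 329.9°; wind correction -2.2° → command heading 327.7°, groundspeed 134.0 kt
Leg 4: desired track 158.5°; wind correction +2.6° → command heading 161.1°, groundspeed 146.1 kt

Leg 1: heading=231.4°, groundspeed=136.3 kt
Leg 2: heading=85.9°, groundspeed=148.4 kt
Leg 3: heading=327.7°, groundspeed=134.0 kt
Leg 4: heading=161.1°, groundspeed=146.1 kt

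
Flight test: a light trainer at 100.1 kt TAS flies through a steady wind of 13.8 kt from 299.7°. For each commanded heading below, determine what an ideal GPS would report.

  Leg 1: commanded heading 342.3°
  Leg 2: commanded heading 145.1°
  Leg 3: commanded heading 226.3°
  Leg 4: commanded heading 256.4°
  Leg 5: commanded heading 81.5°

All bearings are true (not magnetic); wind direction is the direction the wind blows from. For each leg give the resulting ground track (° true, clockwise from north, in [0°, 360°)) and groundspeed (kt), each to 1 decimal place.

Leg 1: heading 342.3°; drift +5.9° → track 348.2°, groundspeed 90.4 kt
Leg 2: heading 145.1°; drift -3.0° → track 142.1°, groundspeed 112.7 kt
Leg 3: heading 226.3°; drift -7.8° → track 218.5°, groundspeed 97.1 kt
Leg 4: heading 256.4°; drift -6.0° → track 250.4°, groundspeed 90.6 kt
Leg 5: heading 81.5°; drift +4.4° → track 85.9°, groundspeed 111.3 kt

Leg 1: track=348.2°, groundspeed=90.4 kt
Leg 2: track=142.1°, groundspeed=112.7 kt
Leg 3: track=218.5°, groundspeed=97.1 kt
Leg 4: track=250.4°, groundspeed=90.6 kt
Leg 5: track=85.9°, groundspeed=111.3 kt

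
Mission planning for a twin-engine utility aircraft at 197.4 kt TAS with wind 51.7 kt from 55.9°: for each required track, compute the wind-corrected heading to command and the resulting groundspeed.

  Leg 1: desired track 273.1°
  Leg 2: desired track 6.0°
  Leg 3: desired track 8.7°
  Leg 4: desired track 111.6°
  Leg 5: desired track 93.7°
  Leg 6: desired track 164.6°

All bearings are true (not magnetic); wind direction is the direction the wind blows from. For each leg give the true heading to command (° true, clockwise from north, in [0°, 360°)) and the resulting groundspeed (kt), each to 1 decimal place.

Leg 1: desired track 273.1°; wind correction +9.1° → command heading 282.2°, groundspeed 236.1 kt
Leg 2: desired track 6.0°; wind correction +11.6° → command heading 17.6°, groundspeed 160.1 kt
Leg 3: desired track 8.7°; wind correction +11.1° → command heading 19.8°, groundspeed 158.6 kt
Leg 4: desired track 111.6°; wind correction -12.5° → command heading 99.1°, groundspeed 163.6 kt
Leg 5: desired track 93.7°; wind correction -9.2° → command heading 84.5°, groundspeed 154.0 kt
Leg 6: desired track 164.6°; wind correction -14.4° → command heading 150.2°, groundspeed 207.8 kt

Leg 1: heading=282.2°, groundspeed=236.1 kt
Leg 2: heading=17.6°, groundspeed=160.1 kt
Leg 3: heading=19.8°, groundspeed=158.6 kt
Leg 4: heading=99.1°, groundspeed=163.6 kt
Leg 5: heading=84.5°, groundspeed=154.0 kt
Leg 6: heading=150.2°, groundspeed=207.8 kt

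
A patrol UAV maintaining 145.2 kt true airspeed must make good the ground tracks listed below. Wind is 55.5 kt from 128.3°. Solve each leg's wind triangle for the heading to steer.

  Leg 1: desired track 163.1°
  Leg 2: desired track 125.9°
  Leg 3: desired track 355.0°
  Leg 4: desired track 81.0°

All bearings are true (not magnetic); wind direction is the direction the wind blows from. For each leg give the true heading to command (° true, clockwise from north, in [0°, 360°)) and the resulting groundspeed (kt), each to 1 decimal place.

Leg 1: heading=150.5°, groundspeed=96.1 kt
Leg 2: heading=126.8°, groundspeed=89.7 kt
Leg 3: heading=11.2°, groundspeed=177.5 kt
Leg 4: heading=97.3°, groundspeed=101.7 kt

Leg 1: desired track 163.1°; wind correction -12.6° → command heading 150.5°, groundspeed 96.1 kt
Leg 2: desired track 125.9°; wind correction +0.9° → command heading 126.8°, groundspeed 89.7 kt
Leg 3: desired track 355.0°; wind correction +16.2° → command heading 11.2°, groundspeed 177.5 kt
Leg 4: desired track 81.0°; wind correction +16.3° → command heading 97.3°, groundspeed 101.7 kt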